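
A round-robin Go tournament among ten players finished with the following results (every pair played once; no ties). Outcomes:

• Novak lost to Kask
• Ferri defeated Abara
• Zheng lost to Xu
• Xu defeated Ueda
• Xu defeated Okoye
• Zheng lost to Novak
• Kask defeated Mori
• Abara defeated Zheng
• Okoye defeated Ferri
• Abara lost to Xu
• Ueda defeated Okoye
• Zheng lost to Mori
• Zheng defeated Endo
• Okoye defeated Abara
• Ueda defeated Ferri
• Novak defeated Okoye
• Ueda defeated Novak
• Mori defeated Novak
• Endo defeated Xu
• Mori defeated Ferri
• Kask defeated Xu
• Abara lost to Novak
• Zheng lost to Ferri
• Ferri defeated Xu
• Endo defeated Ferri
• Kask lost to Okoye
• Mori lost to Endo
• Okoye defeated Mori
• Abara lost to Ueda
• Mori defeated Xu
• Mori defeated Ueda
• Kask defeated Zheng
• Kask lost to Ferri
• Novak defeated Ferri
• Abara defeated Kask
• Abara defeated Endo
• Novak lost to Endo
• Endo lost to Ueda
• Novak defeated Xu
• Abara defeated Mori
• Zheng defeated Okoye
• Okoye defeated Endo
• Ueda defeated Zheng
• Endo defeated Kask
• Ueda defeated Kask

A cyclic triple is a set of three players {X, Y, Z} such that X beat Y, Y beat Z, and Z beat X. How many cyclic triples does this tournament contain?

Win totals: Okoye 5, Ueda 7, Zheng 2, Xu 4, Endo 5, Kask 4, Abara 4, Novak 5, Mori 5, Ferri 4.
A player with w wins dominates both others in C(w,2) triples; summing gives 10 + 21 + 1 + 6 + 10 + 6 + 6 + 10 + 10 + 6 = 86 transitive triples.
Total triples C(10,3) = 120, so cyclic triples = 120 − 86 = 34.

34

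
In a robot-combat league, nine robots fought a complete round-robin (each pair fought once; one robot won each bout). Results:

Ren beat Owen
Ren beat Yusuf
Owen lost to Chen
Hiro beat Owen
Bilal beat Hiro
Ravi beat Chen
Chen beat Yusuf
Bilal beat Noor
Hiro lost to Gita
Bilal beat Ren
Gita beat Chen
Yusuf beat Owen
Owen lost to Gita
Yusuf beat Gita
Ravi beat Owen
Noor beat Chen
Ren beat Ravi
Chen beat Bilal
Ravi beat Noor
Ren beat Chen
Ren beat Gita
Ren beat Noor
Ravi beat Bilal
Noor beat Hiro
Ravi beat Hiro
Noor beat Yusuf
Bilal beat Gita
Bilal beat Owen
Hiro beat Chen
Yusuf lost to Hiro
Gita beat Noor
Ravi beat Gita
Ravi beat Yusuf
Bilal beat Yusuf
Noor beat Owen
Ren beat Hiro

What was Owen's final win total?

Owen's results: beat no one; lost to Hiro, Bilal, Chen, Ravi, Yusuf, Gita, Noor, Ren.
That is 0 wins.

0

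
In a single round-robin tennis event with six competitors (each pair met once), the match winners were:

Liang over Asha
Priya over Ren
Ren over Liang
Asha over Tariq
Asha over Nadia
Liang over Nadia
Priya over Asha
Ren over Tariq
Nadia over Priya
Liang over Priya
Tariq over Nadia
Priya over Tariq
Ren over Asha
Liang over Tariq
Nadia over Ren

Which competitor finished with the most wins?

Liang

Win totals: Ren 3, Nadia 2, Tariq 1, Priya 3, Liang 4, Asha 2.
Liang leads with 4 wins (next highest: 3).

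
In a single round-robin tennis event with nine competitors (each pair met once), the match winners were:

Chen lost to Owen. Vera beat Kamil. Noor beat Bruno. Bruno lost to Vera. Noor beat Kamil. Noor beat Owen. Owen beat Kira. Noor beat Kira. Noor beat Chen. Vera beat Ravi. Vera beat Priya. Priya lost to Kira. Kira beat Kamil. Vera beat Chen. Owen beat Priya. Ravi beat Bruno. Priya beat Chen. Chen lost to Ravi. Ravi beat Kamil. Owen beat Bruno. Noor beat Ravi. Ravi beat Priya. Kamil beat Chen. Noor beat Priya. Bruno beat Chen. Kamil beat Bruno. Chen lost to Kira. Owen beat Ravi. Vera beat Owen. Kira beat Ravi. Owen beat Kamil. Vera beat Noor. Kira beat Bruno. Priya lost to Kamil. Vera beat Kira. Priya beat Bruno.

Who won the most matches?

Win totals: Noor 7, Kira 5, Chen 0, Priya 2, Kamil 3, Ravi 4, Bruno 1, Owen 6, Vera 8.
Vera leads with 8 wins (next highest: 7).

Vera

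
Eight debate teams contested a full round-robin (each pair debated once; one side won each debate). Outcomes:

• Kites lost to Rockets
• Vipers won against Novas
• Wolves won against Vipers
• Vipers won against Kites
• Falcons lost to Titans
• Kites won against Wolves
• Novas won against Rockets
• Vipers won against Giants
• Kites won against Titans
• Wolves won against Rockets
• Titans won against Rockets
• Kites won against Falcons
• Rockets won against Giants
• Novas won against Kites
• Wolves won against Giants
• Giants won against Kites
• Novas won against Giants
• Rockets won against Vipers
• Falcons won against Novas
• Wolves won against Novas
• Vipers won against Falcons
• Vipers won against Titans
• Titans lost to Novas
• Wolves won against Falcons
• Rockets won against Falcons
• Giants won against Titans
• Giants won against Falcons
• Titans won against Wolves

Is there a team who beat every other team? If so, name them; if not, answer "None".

None

Highest win total is Wolves with 5 (out of 7 possible).
Wolves lost to Kites, Titans, so no team went undefeated.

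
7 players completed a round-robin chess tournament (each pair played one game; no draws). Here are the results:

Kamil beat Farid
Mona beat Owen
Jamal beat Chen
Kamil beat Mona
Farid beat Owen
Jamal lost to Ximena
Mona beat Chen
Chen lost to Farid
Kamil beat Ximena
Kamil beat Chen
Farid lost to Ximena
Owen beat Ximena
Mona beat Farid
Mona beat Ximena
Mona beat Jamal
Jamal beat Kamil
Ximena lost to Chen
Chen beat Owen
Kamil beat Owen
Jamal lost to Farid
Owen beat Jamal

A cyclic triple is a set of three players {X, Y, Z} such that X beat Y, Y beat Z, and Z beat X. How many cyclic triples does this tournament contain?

8

Win totals: Kamil 5, Mona 5, Chen 2, Farid 3, Ximena 2, Owen 2, Jamal 2.
A player with w wins dominates both others in C(w,2) triples; summing gives 10 + 10 + 1 + 3 + 1 + 1 + 1 = 27 transitive triples.
Total triples C(7,3) = 35, so cyclic triples = 35 − 27 = 8.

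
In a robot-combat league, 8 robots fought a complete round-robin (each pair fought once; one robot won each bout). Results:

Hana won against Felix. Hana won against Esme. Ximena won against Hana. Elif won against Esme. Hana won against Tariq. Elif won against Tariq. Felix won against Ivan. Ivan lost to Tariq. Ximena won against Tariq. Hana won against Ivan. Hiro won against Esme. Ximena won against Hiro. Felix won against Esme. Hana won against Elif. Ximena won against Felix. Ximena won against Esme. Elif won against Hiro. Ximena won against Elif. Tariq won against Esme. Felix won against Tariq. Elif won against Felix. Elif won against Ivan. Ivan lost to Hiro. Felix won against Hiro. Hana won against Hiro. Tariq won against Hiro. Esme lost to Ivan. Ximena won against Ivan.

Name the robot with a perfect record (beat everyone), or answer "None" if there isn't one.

Ximena has 7 wins out of 7 opponents — a perfect record.

Ximena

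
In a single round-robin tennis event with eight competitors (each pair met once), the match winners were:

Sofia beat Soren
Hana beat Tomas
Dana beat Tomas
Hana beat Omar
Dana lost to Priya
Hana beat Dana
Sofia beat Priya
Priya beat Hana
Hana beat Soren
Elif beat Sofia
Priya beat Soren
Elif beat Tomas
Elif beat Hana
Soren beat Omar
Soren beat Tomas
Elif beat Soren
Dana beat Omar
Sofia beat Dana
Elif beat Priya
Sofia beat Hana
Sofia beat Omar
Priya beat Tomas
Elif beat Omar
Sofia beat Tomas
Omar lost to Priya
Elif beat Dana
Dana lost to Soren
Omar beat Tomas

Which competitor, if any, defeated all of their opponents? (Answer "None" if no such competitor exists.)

Elif has 7 wins out of 7 opponents — a perfect record.

Elif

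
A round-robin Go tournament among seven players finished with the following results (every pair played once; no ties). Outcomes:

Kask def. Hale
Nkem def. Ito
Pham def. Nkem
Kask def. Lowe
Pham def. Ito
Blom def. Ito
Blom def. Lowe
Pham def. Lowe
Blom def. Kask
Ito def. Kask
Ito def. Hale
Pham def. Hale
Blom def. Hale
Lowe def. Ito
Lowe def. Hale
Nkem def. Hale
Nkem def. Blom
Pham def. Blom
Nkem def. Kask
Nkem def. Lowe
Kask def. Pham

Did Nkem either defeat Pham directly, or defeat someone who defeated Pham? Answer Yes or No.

Yes

Nkem did not beat Pham directly.
Nkem beat Hale, Blom, Ito, Lowe, Kask. Of those, Kask beat Pham.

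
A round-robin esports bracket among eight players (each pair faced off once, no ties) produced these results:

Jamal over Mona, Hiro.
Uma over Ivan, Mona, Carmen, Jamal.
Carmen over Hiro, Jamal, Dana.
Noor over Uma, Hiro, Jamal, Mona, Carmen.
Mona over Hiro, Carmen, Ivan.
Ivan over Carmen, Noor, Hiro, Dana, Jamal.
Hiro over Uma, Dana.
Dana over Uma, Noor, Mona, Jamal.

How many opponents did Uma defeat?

Uma's results: beat Jamal, Mona, Ivan, Carmen; lost to Hiro, Dana, Noor.
That is 4 wins.

4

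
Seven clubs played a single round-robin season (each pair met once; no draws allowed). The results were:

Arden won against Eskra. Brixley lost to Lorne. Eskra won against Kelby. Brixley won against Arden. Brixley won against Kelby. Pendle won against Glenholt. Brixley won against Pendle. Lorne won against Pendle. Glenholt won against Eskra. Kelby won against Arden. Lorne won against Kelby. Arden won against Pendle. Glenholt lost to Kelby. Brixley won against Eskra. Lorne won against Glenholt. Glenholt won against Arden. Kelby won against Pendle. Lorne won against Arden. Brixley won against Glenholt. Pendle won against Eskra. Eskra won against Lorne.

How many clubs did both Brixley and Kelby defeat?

Brixley beat: Kelby, Eskra, Pendle, Arden, Glenholt.
Kelby beat: Pendle, Arden, Glenholt.
Both beat: Pendle, Arden, Glenholt — 3.

3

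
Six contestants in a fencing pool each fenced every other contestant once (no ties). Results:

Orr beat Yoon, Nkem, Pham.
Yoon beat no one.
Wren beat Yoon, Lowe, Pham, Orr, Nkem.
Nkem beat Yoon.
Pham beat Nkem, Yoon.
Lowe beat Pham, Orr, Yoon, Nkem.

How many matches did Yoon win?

0

Yoon's results: beat no one; lost to Nkem, Pham, Wren, Orr, Lowe.
That is 0 wins.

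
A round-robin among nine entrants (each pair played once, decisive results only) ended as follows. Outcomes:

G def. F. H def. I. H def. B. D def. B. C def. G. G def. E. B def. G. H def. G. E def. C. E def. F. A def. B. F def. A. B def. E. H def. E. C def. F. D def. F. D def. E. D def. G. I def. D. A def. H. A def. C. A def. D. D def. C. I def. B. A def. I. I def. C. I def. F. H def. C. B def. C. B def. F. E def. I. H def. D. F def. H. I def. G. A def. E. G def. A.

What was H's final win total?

6

H's results: beat B, C, D, E, G, I; lost to A, F.
That is 6 wins.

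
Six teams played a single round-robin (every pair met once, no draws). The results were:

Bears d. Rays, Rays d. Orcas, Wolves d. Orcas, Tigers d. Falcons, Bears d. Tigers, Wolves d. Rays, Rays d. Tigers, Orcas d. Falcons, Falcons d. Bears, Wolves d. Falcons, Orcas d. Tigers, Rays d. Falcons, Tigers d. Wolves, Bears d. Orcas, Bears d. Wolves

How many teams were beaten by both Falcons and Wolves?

0

Falcons beat: Bears.
Wolves beat: Orcas, Rays, Falcons.
No one was beaten by both.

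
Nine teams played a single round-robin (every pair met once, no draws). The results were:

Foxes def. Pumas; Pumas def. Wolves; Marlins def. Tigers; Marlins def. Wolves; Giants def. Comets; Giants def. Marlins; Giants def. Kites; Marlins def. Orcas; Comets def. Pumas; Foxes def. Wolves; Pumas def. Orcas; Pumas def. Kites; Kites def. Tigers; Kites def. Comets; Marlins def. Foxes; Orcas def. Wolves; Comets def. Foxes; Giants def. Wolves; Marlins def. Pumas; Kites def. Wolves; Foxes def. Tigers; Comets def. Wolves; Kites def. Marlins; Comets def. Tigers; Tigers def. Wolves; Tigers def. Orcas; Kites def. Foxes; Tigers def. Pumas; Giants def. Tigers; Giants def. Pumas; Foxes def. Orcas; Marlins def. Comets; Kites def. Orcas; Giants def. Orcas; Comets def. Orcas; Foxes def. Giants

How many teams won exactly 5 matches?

Win totals: Orcas 1, Tigers 3, Pumas 3, Comets 5, Giants 7, Wolves 0, Marlins 6, Kites 6, Foxes 5.
Exactly 5: Comets, Foxes — 2 teams.

2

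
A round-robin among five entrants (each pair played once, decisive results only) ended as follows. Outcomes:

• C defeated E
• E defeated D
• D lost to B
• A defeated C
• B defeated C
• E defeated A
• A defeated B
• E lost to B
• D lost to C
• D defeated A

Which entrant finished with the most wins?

B

Win totals: A 2, B 3, C 2, D 1, E 2.
B leads with 3 wins (next highest: 2).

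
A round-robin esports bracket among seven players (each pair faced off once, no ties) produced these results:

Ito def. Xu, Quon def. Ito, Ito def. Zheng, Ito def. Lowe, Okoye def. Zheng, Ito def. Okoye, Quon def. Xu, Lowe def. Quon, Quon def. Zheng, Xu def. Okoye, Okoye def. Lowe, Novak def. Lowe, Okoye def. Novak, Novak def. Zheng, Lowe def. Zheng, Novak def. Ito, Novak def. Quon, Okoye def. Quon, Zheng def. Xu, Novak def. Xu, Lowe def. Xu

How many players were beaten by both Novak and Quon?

3

Novak beat: Quon, Ito, Xu, Zheng, Lowe.
Quon beat: Ito, Xu, Zheng.
Both beat: Ito, Xu, Zheng — 3.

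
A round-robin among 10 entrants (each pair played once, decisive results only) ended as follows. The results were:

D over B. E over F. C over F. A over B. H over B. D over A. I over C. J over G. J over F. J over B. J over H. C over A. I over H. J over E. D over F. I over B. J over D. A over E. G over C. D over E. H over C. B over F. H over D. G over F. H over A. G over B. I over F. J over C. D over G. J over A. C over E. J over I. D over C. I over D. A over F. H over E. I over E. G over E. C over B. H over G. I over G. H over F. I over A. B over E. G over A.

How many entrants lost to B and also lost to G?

B beat: E, F.
G beat: A, B, C, E, F.
Both beat: E, F — 2.

2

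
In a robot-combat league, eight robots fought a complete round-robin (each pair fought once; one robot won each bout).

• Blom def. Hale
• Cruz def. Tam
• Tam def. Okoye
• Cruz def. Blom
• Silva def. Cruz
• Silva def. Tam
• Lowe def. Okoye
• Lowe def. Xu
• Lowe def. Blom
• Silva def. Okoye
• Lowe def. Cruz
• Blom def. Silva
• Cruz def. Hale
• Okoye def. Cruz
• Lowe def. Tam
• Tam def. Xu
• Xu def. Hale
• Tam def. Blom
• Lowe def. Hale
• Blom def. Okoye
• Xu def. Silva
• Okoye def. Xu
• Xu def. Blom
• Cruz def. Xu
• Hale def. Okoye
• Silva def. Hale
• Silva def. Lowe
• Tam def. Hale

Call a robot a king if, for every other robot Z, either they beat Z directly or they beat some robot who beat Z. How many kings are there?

Okoye cannot reach Lowe in two steps.
Tam cannot reach Lowe in two steps.
Blom reaches everyone (king).
Cruz cannot reach Lowe in two steps.
Lowe reaches everyone (king).
Xu reaches everyone (king).
Silva reaches everyone (king).
Hale cannot reach Tam, Blom, Lowe, Silva in two steps.
Kings: Blom, Lowe, Xu, Silva — 4.

4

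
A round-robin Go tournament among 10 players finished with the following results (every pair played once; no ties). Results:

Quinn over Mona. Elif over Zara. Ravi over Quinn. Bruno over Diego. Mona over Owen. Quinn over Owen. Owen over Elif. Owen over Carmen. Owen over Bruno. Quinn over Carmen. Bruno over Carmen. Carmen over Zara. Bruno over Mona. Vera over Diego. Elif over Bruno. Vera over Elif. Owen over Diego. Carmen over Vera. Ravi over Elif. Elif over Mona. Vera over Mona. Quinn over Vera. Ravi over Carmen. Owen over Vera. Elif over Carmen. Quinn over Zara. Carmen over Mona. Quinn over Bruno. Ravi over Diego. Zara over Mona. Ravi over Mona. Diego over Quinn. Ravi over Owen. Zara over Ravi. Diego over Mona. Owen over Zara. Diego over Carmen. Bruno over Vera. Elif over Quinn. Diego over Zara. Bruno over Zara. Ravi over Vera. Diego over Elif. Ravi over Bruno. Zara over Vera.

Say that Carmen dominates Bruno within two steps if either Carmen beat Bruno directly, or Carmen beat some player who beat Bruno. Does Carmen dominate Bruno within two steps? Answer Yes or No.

Carmen did not beat Bruno directly.
Carmen beat Mona, Vera, Zara, but each of them lost to Bruno. No two-step path.

No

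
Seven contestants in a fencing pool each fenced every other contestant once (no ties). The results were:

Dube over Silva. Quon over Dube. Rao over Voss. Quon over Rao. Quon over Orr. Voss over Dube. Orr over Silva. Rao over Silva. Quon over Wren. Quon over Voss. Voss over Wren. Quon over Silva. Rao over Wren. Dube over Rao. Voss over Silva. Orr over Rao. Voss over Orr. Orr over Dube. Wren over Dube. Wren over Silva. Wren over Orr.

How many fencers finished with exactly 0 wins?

1

Win totals: Wren 3, Orr 3, Voss 4, Quon 6, Dube 2, Rao 3, Silva 0.
Exactly 0: Silva — 1 fencer.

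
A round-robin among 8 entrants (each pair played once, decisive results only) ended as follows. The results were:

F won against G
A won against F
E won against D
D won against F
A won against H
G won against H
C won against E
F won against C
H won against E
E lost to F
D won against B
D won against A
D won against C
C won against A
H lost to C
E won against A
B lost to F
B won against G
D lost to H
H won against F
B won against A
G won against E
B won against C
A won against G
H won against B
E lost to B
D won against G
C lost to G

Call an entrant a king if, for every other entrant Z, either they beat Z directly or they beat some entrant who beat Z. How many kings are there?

A reaches everyone (king).
B reaches everyone (king).
C reaches everyone (king).
D reaches everyone (king).
E reaches everyone (king).
F reaches everyone (king).
G reaches everyone (king).
H reaches everyone (king).
Kings: A, B, C, D, E, F, G, H — 8.

8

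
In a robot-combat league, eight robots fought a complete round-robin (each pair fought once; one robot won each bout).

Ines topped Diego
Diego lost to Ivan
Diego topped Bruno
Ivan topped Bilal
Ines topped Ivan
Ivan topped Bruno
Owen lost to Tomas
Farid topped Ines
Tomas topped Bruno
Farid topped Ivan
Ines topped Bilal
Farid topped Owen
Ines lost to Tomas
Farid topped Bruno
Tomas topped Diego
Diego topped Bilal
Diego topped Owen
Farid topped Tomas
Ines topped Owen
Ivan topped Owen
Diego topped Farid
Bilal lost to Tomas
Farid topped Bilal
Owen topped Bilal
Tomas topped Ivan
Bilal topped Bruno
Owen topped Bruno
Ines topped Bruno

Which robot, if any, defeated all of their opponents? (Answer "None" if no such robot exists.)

None

Highest win total is Tomas with 6 (out of 7 possible).
Tomas lost to Farid, so no robot went undefeated.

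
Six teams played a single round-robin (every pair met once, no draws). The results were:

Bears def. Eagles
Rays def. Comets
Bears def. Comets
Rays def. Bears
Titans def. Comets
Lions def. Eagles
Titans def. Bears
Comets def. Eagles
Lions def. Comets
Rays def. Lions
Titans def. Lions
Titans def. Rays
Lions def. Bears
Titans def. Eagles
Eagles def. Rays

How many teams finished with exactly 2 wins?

Win totals: Rays 3, Titans 5, Lions 3, Eagles 1, Bears 2, Comets 1.
Exactly 2: Bears — 1 team.

1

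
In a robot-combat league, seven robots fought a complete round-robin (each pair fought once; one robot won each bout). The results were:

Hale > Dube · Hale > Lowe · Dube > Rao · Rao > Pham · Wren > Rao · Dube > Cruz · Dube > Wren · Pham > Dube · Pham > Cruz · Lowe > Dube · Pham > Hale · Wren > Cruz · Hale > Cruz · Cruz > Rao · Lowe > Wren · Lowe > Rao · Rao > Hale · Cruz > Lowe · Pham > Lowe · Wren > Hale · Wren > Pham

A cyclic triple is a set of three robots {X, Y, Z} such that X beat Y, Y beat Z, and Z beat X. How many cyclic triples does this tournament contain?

12

Win totals: Pham 4, Lowe 3, Dube 3, Rao 2, Hale 3, Cruz 2, Wren 4.
A robot with w wins dominates both others in C(w,2) triples; summing gives 6 + 3 + 3 + 1 + 3 + 1 + 6 = 23 transitive triples.
Total triples C(7,3) = 35, so cyclic triples = 35 − 23 = 12.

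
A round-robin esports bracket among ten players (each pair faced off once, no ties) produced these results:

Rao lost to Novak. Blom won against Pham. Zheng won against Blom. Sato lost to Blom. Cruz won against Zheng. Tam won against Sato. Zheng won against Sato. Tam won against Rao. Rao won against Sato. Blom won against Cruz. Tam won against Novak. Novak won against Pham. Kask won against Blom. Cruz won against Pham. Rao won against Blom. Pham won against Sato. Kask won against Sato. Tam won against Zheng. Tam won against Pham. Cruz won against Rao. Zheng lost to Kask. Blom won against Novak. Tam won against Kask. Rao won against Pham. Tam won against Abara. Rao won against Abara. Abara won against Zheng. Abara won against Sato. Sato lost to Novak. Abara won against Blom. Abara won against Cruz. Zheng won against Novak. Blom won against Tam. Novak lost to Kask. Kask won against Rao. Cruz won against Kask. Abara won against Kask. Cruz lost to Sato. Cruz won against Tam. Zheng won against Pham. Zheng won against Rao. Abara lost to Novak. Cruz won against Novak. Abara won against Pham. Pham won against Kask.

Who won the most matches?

Tam

Win totals: Kask 5, Rao 4, Blom 5, Tam 7, Zheng 5, Abara 6, Sato 1, Novak 4, Cruz 6, Pham 2.
Tam leads with 7 wins (next highest: 6).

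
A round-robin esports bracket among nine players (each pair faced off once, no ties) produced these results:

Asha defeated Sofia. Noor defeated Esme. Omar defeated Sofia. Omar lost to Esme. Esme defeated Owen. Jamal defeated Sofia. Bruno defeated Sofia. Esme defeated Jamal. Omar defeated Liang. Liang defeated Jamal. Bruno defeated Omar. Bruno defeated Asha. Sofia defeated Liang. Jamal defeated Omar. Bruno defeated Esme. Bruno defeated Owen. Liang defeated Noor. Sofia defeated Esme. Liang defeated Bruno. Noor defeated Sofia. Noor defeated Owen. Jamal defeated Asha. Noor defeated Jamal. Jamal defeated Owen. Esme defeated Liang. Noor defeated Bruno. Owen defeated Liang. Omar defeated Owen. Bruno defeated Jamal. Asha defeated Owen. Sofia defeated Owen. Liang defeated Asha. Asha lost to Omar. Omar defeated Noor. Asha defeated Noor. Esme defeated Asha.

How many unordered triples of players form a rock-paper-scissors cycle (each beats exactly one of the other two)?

Win totals: Jamal 4, Noor 5, Esme 5, Owen 1, Omar 5, Bruno 6, Sofia 3, Asha 3, Liang 4.
A player with w wins dominates both others in C(w,2) triples; summing gives 6 + 10 + 10 + 0 + 10 + 15 + 3 + 3 + 6 = 63 transitive triples.
Total triples C(9,3) = 84, so cyclic triples = 84 − 63 = 21.

21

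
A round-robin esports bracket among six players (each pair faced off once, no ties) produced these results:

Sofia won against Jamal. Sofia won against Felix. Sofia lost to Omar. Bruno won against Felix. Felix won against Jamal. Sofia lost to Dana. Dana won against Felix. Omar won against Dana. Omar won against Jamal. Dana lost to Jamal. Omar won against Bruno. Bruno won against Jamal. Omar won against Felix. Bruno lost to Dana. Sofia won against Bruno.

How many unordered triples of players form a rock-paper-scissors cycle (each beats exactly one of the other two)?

Of the C(6,3) = 20 triples, the cyclic ones are: {Dana, Felix, Jamal}; {Dana, Jamal, Bruno}; {Dana, Jamal, Sofia}.
That is 3.

3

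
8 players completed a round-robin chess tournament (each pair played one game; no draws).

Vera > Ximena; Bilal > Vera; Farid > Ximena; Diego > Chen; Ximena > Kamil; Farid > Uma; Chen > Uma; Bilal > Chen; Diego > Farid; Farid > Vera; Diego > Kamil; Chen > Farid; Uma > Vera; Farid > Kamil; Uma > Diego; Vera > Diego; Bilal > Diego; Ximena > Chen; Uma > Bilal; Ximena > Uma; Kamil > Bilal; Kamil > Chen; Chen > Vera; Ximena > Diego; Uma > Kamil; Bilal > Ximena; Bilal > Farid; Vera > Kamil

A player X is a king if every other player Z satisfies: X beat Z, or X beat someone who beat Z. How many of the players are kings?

8

Uma reaches everyone (king).
Farid reaches everyone (king).
Vera reaches everyone (king).
Diego reaches everyone (king).
Chen reaches everyone (king).
Ximena reaches everyone (king).
Bilal reaches everyone (king).
Kamil reaches everyone (king).
Kings: Uma, Farid, Vera, Diego, Chen, Ximena, Bilal, Kamil — 8.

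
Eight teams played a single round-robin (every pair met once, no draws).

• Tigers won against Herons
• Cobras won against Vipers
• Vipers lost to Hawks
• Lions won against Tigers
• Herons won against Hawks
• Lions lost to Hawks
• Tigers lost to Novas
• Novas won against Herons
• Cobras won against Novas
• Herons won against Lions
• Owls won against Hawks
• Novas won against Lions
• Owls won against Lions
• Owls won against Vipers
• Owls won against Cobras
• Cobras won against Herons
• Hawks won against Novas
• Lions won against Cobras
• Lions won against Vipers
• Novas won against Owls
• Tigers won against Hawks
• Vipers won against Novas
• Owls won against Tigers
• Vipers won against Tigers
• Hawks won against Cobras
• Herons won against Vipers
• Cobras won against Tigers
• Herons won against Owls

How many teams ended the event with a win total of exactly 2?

2

Win totals: Vipers 2, Hawks 4, Cobras 4, Owls 5, Herons 4, Novas 4, Lions 3, Tigers 2.
Exactly 2: Vipers, Tigers — 2 teams.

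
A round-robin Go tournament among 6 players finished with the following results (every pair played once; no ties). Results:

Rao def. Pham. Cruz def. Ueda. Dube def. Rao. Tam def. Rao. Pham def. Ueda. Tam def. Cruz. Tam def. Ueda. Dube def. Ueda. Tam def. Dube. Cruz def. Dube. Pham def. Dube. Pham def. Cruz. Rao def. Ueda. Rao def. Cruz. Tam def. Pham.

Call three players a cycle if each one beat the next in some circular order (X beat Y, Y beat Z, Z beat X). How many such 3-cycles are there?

2

Win totals: Cruz 2, Tam 5, Rao 3, Pham 3, Dube 2, Ueda 0.
A player with w wins dominates both others in C(w,2) triples; summing gives 1 + 10 + 3 + 3 + 1 + 0 = 18 transitive triples.
Total triples C(6,3) = 20, so cyclic triples = 20 − 18 = 2.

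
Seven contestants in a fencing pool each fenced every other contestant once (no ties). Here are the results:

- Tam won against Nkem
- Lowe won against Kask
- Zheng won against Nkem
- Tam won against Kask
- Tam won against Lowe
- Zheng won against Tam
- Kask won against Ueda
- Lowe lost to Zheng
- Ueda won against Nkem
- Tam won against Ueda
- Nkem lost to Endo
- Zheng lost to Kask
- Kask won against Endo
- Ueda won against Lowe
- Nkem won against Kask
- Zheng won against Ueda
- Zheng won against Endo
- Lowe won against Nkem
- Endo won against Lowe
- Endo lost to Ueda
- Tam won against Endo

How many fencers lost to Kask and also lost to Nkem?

0

Kask beat: Zheng, Endo, Ueda.
Nkem beat: Kask.
No one was beaten by both.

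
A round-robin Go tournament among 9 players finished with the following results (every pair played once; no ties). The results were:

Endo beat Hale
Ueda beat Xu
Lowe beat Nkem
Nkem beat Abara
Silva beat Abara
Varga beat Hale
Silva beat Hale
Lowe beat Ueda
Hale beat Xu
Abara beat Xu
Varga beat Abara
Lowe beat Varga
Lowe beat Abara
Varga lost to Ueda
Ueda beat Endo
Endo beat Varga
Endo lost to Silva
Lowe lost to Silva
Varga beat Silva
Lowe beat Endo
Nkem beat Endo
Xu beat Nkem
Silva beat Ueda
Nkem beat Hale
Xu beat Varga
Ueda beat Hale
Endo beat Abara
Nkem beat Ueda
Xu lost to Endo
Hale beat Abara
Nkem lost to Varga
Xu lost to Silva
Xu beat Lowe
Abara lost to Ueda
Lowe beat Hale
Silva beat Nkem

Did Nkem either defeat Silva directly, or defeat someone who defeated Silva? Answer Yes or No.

Nkem did not beat Silva directly.
Nkem beat Abara, Ueda, Hale, Endo, but each of them lost to Silva. No two-step path.

No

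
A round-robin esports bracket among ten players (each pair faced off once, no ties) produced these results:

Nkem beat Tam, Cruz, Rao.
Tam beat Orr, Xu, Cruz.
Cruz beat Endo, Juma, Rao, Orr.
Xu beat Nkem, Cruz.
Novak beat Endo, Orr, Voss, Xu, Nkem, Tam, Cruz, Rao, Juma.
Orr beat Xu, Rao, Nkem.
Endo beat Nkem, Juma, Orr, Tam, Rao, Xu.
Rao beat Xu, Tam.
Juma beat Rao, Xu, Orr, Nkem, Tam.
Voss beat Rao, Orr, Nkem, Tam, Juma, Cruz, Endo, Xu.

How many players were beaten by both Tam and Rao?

Tam beat: Cruz, Xu, Orr.
Rao beat: Tam, Xu.
Both beat: Xu — 1.

1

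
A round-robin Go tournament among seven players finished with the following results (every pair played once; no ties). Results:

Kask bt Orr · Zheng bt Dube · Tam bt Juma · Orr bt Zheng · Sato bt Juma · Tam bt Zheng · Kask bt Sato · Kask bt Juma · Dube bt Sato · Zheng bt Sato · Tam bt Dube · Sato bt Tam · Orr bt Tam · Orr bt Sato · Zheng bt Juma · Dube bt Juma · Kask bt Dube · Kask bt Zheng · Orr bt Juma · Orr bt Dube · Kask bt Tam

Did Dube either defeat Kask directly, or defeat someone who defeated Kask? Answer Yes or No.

Dube did not beat Kask directly.
Dube beat Juma, Sato, but each of them lost to Kask. No two-step path.

No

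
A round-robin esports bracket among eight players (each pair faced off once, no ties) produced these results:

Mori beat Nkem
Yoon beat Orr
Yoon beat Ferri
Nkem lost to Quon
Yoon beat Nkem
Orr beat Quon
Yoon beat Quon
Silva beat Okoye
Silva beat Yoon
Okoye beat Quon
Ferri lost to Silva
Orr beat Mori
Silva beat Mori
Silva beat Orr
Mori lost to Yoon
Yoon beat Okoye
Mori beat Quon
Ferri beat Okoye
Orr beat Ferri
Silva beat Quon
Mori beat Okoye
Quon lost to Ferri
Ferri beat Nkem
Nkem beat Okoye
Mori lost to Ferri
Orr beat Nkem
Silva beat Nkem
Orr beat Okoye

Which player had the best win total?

Silva

Win totals: Okoye 1, Yoon 6, Orr 5, Mori 3, Nkem 1, Quon 1, Ferri 4, Silva 7.
Silva leads with 7 wins (next highest: 6).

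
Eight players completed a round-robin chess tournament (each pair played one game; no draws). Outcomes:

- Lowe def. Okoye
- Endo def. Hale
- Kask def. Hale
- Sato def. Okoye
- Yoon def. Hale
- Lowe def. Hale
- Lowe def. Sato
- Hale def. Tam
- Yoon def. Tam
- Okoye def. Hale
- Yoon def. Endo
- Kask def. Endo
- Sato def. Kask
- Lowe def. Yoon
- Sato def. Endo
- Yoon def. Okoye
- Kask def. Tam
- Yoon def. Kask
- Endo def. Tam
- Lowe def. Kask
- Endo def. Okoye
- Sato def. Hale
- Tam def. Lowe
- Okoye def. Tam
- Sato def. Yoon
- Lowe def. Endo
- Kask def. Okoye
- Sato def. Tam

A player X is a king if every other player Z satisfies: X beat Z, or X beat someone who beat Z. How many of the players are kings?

Endo cannot reach Kask, Yoon, Sato in two steps.
Tam reaches everyone (king).
Kask cannot reach Yoon, Sato in two steps.
Yoon cannot reach Sato in two steps.
Sato reaches everyone (king).
Lowe reaches everyone (king).
Hale cannot reach Endo, Kask, Yoon, Sato, Okoye in two steps.
Okoye cannot reach Endo, Kask, Yoon, Sato in two steps.
Kings: Tam, Sato, Lowe — 3.

3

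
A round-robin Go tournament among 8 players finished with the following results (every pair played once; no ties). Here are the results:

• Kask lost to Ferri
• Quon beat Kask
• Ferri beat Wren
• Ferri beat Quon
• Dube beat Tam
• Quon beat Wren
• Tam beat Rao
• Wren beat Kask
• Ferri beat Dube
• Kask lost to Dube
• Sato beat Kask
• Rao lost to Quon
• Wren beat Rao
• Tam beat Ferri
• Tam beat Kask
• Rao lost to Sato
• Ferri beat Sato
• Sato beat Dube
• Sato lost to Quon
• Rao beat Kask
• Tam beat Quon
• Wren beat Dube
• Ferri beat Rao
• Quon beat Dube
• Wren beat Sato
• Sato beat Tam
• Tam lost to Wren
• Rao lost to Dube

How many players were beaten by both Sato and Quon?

3

Sato beat: Dube, Tam, Rao, Kask.
Quon beat: Sato, Dube, Rao, Wren, Kask.
Both beat: Dube, Rao, Kask — 3.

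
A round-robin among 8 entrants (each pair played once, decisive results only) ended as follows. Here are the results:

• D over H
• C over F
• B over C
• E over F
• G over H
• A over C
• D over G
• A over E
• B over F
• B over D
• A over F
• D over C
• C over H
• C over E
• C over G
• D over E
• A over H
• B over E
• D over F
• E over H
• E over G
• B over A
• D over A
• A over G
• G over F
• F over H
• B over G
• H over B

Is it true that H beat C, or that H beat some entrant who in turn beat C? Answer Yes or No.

H did not beat C directly.
H beat B. Of those, B beat C.

Yes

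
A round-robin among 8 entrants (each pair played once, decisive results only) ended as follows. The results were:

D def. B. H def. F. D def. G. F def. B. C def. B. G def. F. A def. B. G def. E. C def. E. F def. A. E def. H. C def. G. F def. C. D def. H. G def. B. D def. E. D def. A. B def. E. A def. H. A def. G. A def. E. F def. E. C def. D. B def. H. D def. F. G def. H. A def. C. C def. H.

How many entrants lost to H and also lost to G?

H beat: F.
G beat: B, E, F, H.
Both beat: F — 1.

1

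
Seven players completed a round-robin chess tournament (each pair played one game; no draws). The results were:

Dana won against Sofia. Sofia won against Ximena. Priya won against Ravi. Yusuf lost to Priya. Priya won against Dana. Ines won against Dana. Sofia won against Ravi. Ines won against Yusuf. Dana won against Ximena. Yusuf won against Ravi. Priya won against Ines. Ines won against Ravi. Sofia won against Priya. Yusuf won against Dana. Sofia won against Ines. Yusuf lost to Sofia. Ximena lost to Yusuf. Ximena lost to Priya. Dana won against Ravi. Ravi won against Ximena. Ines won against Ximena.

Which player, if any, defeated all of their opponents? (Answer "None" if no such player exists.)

None

Highest win total is Sofia with 5 (out of 6 possible).
Sofia lost to Dana, so no player went undefeated.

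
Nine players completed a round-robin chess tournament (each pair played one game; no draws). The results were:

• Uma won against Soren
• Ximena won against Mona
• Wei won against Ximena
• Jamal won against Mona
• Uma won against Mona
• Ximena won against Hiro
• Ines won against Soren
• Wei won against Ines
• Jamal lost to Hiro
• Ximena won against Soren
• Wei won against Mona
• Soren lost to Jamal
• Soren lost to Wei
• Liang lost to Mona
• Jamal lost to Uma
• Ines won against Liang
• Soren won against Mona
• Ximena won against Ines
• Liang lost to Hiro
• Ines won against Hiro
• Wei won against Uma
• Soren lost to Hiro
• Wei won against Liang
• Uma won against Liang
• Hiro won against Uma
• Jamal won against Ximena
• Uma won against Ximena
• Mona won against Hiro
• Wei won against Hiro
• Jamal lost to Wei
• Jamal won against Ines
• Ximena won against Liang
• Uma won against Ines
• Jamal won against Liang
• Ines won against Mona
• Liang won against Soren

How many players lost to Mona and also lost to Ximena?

Mona beat: Liang, Hiro.
Ximena beat: Ines, Liang, Soren, Mona, Hiro.
Both beat: Liang, Hiro — 2.

2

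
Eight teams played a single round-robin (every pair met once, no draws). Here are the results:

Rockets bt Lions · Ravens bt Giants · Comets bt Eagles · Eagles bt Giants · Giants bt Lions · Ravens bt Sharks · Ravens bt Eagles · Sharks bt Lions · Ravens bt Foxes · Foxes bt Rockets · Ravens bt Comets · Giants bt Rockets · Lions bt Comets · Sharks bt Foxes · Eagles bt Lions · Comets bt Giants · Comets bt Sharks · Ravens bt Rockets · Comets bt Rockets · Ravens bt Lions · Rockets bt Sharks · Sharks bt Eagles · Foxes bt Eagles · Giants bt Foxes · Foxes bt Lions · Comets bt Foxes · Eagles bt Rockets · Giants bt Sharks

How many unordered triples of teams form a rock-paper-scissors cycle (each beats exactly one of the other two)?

9

Win totals: Sharks 3, Comets 5, Rockets 2, Eagles 3, Lions 1, Giants 4, Foxes 3, Ravens 7.
A team with w wins dominates both others in C(w,2) triples; summing gives 3 + 10 + 1 + 3 + 0 + 6 + 3 + 21 = 47 transitive triples.
Total triples C(8,3) = 56, so cyclic triples = 56 − 47 = 9.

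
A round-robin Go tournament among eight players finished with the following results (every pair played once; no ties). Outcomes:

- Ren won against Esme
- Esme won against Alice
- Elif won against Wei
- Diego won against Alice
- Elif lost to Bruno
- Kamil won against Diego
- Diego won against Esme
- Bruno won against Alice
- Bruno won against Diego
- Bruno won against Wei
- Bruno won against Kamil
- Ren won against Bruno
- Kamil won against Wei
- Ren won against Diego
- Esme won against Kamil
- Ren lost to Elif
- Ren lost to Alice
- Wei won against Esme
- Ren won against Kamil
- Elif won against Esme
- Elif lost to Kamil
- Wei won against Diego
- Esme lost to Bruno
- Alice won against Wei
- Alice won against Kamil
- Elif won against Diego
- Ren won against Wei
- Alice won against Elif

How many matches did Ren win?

Ren's results: beat Diego, Bruno, Wei, Esme, Kamil; lost to Alice, Elif.
That is 5 wins.

5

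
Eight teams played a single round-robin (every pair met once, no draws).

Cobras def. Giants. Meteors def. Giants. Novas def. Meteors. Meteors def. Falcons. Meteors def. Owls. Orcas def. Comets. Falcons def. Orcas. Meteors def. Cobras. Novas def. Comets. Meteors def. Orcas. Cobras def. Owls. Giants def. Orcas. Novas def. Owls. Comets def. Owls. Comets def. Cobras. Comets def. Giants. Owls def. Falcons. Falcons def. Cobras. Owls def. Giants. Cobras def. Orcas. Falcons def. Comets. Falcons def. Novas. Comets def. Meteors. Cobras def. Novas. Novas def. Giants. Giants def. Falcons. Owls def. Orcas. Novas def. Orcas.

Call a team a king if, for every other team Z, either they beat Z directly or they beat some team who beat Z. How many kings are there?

5

Comets reaches everyone (king).
Giants cannot reach Owls, Meteors in two steps.
Novas reaches everyone (king).
Cobras reaches everyone (king).
Owls cannot reach Meteors in two steps.
Falcons reaches everyone (king).
Meteors reaches everyone (king).
Orcas cannot reach Novas, Falcons in two steps.
Kings: Comets, Novas, Cobras, Falcons, Meteors — 5.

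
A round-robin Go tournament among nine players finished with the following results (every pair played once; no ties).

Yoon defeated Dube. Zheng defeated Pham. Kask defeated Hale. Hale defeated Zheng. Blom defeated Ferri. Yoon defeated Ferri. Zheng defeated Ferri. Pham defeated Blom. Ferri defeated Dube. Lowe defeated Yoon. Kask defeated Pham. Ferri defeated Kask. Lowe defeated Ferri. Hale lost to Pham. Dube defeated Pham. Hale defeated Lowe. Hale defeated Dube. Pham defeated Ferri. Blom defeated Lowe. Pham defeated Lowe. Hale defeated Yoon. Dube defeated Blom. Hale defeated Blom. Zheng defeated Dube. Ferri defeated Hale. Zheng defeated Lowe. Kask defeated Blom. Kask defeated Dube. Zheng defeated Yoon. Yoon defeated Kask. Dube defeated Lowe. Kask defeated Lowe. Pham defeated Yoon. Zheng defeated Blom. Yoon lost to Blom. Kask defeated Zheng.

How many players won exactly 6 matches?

Win totals: Lowe 2, Kask 6, Hale 5, Blom 3, Pham 5, Dube 3, Ferri 3, Yoon 3, Zheng 6.
Exactly 6: Kask, Zheng — 2 players.

2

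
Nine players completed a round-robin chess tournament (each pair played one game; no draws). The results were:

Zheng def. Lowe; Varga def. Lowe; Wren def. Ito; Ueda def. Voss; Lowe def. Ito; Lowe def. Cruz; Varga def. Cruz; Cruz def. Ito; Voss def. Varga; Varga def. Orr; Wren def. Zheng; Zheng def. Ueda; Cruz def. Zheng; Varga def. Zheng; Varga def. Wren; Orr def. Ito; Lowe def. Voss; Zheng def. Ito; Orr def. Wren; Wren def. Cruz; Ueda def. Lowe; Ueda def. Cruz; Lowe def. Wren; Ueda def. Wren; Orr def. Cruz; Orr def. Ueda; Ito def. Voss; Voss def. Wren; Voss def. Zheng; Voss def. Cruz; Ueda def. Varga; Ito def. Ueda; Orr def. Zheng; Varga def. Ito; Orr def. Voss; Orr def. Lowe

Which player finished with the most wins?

Orr

Win totals: Ito 2, Voss 4, Orr 7, Zheng 3, Lowe 4, Varga 6, Ueda 5, Wren 3, Cruz 2.
Orr leads with 7 wins (next highest: 6).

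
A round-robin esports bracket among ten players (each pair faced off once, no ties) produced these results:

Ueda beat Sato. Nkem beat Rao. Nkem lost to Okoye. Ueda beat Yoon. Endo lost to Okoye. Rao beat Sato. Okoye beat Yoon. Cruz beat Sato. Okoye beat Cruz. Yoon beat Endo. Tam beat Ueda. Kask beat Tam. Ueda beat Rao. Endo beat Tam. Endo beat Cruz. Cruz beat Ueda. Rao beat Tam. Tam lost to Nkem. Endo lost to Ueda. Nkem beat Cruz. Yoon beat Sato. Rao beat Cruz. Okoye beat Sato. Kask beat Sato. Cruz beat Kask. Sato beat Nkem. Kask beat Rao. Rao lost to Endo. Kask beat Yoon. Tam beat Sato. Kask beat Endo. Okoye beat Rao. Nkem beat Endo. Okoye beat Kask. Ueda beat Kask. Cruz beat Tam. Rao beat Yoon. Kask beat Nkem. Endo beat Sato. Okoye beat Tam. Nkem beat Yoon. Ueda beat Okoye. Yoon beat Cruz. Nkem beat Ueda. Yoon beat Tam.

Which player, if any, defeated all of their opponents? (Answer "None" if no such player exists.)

Highest win total is Okoye with 8 (out of 9 possible).
Okoye lost to Ueda, so no player went undefeated.

None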